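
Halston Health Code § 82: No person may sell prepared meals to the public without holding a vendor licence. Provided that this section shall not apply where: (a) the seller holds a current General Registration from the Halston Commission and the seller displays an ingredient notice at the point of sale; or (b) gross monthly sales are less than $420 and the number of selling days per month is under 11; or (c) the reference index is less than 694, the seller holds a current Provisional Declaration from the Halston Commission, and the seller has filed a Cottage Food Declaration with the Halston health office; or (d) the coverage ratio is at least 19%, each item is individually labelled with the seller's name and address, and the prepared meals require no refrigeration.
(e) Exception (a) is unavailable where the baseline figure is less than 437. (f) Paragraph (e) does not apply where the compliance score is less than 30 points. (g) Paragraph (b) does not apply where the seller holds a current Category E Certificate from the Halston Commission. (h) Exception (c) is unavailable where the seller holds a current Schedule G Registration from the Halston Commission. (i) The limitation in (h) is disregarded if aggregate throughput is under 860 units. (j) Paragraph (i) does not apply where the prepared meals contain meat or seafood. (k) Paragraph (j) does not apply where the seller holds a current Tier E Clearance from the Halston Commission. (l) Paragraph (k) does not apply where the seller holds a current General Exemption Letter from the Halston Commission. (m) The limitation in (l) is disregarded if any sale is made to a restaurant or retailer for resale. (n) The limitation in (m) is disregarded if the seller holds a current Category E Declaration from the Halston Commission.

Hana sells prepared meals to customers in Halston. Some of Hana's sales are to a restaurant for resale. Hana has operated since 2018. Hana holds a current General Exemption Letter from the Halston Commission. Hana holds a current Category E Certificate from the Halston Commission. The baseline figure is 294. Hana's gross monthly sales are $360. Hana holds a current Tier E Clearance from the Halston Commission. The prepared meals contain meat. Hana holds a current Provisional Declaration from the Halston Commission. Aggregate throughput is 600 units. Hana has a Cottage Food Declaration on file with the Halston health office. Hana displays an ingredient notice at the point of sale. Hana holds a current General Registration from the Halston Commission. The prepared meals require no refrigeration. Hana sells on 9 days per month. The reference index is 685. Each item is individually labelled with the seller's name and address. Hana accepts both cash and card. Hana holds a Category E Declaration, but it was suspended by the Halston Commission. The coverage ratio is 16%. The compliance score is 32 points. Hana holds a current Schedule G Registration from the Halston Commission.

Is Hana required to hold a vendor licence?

Exception (a): a current General Registration is held; an ingredient notice is displayed — every condition holds. But applying paragraphs (e)–(f): (e) operates — the baseline figure is 294, less than the 437 limit. (f) is not engaged (the compliance score is 32 points, not less than 30 points), so (e) stands. Exception (a) does not apply.
Exception (b)'s conditions are all satisfied: gross monthly sales are $360, less than the $420 limit; the number of selling days per month is 9, under the 11 limit. Turning to paragraph (g): (g) operates against (b): a current Category E Certificate is held. (b) is therefore removed.
Exception (c) is satisfied on its face — the reference index is 685, less than the 694 limit; a current Provisional Declaration is held; a Cottage Food Declaration is on file. Applying paragraphs (h)–(n): (h) would limit (c) — a current Schedule G Registration is held — but (i) sets (h) aside: (i) operates against (h): aggregate throughput is 600 units, under the 860 units limit. (j) would limit (i) — the prepared meals contain meat — but (k) sets (j) aside: (k) operates — a current Tier E Clearance is held. (l) would limit (k) — a current General Exemption Letter is held — but (m) sets (l) aside: (m) operates against (l): some sales are to a restaurant for resale. (n) does not operate here (no current Category E Declaration is held), so (m) stands. (c) remains available.
Exception (d) requires that the coverage ratio is at least 19%; but the coverage ratio is 16%, short of 19%, so (d) is unavailable.

No — exception (c) applies; Hana is not required to hold a vendor licence.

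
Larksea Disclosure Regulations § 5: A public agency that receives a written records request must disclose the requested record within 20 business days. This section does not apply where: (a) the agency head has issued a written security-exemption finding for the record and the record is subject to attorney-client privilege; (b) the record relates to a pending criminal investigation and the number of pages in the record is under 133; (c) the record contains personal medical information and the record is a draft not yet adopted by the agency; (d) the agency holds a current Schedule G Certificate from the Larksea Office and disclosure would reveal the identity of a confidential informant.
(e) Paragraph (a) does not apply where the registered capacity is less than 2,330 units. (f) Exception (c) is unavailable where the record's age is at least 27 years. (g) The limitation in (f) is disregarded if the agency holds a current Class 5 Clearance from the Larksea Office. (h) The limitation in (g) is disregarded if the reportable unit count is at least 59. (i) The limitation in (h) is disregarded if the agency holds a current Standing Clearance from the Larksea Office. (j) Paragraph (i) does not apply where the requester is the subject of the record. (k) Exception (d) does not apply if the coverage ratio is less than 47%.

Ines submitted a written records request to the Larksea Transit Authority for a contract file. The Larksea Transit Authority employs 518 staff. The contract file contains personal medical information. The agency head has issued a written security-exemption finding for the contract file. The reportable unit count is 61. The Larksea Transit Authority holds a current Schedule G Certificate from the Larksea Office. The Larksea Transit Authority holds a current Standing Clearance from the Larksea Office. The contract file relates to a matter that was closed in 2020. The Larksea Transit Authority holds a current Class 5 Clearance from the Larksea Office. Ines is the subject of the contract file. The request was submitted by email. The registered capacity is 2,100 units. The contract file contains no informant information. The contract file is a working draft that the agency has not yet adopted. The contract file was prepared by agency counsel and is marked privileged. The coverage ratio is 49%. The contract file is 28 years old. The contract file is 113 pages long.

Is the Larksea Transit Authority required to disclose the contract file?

Yes — the Larksea Transit Authority must disclose the contract file.

All of (a)'s requirements are met (a written security-exemption finding has been issued; the contract file is privileged). However, paragraph (e) must be considered: (e) operates against (a): the registered capacity is 2,100 units, less than the 2,330 units limit. Exception (a) does not apply.
Exception (b) requires that the record relates to a pending criminal investigation; but the contract file relates to a closed matter, so (b) is unavailable.
Exception (c): the contract file contains personal medical information; the contract file is an unadopted draft — every condition holds. However, paragraphs (f)–(j) must be considered: (f) is triggered — the record's age is 28 years, meeting the 27 years threshold. (g) would limit (f) — a current Class 5 Clearance is held — but (h) sets (g) aside: (h) operates against (g): the reportable unit count is 61, meeting the 59 threshold. (i) is triggered (a current Standing Clearance is held), but is set aside by (j): (j) is triggered — Ines is the subject of the contract file. (c) is therefore removed.
Exception (d) fails — the contract file contains no informant information.
No exception is made out. the Larksea Transit Authority falls within the general rule.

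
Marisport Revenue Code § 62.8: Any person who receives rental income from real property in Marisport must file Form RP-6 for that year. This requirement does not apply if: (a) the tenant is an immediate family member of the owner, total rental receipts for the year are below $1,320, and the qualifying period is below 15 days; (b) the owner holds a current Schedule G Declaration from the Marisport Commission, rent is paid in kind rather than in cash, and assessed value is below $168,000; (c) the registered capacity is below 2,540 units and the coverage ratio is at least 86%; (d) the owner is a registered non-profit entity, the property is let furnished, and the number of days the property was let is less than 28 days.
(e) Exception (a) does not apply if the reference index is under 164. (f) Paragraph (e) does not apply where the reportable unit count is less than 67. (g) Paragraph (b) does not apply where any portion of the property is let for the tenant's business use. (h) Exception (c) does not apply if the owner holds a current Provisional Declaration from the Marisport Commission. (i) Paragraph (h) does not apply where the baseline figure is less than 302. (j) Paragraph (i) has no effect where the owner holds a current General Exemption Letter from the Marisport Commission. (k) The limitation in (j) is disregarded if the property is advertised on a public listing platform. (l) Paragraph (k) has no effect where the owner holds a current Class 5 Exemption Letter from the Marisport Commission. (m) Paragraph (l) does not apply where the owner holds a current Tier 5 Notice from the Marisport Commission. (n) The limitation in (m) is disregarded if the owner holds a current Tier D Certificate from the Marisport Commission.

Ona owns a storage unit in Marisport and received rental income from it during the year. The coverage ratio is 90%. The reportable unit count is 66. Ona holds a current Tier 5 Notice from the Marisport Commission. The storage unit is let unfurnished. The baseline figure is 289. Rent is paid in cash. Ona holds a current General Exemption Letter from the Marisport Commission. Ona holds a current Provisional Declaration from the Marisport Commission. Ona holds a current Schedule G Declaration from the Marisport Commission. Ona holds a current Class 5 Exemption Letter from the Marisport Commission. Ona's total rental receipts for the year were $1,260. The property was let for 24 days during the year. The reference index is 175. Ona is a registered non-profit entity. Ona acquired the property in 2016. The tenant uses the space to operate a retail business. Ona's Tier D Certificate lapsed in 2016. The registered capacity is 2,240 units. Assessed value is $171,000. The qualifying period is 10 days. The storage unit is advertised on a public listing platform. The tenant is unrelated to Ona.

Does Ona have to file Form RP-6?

No — exception (c) applies; Ona is not required to file Form RP-6.

Exception (a) does not apply: the tenant is unrelated to the owner.
Exception (b) fails — rent is paid in cash.
All of (c)'s requirements are met (the registered capacity is 2,240 units, below the 2,540 units limit; the coverage ratio is 90%, meeting the 86% threshold). Applying paragraphs (h)–(n): (h) applies (a current Provisional Declaration is held), but is set aside by (i): (i) is triggered — the baseline figure is 289, less than the 302 limit. (j) is engaged (a current General Exemption Letter is held), but is set aside by (k): (k) applies — the property is publicly advertised. (l) operates (a current Class 5 Exemption Letter is held), but yields to (m): (m) is engaged — a current Tier 5 Notice is held. (n), which would lift (m), is not engaged — the Tier D Certificate is not current. (c) remains available.
Exception (d) does not apply: the property is let unfurnished.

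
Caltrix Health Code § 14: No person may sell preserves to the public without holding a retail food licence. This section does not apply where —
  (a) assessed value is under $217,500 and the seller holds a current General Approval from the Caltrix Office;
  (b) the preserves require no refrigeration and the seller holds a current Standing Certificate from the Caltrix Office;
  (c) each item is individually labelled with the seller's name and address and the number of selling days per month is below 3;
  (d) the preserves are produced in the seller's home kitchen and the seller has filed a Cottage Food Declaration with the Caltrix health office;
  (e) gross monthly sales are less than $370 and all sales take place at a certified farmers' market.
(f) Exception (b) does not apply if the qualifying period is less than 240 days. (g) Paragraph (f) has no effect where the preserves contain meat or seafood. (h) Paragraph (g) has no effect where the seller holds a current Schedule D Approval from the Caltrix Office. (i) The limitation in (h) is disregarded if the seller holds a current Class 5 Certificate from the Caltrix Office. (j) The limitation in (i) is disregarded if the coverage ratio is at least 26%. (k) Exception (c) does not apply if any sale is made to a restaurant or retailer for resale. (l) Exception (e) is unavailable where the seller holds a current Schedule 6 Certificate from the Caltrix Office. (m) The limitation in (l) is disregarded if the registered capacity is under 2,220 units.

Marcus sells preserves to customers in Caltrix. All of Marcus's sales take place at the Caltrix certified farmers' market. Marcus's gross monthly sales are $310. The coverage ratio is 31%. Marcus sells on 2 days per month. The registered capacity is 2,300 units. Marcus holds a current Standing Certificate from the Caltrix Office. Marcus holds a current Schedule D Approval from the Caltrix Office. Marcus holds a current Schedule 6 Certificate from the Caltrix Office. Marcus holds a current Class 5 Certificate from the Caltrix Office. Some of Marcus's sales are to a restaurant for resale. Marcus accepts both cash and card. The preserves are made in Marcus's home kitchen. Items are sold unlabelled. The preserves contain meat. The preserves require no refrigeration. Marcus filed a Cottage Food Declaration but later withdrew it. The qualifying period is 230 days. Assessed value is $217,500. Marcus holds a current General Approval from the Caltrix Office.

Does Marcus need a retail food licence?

Exception (a) requires that assessed value is under $217,500; but assessed value is $217,500, not under $217,500, so (a) is unavailable.
Exception (b) is satisfied on its face — the preserves are shelf-stable; a current Standing Certificate is held. But: (f) operates — the qualifying period is 230 days, less than the 240 days limit. (g) applies (the preserves contain meat), but is overridden by (h): (h) operates against (g): a current Schedule D Approval is held. (i) would limit (h) — a current Class 5 Certificate is held — but (j) sets (i) aside: (j) operates against (i): the coverage ratio is 31%, meeting the 26% threshold. Exception (b) does not apply.
Exception (c) requires that each item is individually labelled with the seller's name and address; but items are sold unlabelled, so (c) is unavailable.
Exception (d) fails — the Cottage Food Declaration was withdrawn.
All of (e)'s requirements are met (gross monthly sales are $310, less than the $370 limit; all sales are at a certified farmers' market). But applying paragraphs (l)–(m): (l) operates against (e): a current Schedule 6 Certificate is held. (m) is not engaged (the registered capacity is 2,300 units, not under 2,220 units), so (l) stands. So (e) is unavailable.
No exception is made out. Marcus falls within the general rule.

Yes — Marcus must hold a retail food licence.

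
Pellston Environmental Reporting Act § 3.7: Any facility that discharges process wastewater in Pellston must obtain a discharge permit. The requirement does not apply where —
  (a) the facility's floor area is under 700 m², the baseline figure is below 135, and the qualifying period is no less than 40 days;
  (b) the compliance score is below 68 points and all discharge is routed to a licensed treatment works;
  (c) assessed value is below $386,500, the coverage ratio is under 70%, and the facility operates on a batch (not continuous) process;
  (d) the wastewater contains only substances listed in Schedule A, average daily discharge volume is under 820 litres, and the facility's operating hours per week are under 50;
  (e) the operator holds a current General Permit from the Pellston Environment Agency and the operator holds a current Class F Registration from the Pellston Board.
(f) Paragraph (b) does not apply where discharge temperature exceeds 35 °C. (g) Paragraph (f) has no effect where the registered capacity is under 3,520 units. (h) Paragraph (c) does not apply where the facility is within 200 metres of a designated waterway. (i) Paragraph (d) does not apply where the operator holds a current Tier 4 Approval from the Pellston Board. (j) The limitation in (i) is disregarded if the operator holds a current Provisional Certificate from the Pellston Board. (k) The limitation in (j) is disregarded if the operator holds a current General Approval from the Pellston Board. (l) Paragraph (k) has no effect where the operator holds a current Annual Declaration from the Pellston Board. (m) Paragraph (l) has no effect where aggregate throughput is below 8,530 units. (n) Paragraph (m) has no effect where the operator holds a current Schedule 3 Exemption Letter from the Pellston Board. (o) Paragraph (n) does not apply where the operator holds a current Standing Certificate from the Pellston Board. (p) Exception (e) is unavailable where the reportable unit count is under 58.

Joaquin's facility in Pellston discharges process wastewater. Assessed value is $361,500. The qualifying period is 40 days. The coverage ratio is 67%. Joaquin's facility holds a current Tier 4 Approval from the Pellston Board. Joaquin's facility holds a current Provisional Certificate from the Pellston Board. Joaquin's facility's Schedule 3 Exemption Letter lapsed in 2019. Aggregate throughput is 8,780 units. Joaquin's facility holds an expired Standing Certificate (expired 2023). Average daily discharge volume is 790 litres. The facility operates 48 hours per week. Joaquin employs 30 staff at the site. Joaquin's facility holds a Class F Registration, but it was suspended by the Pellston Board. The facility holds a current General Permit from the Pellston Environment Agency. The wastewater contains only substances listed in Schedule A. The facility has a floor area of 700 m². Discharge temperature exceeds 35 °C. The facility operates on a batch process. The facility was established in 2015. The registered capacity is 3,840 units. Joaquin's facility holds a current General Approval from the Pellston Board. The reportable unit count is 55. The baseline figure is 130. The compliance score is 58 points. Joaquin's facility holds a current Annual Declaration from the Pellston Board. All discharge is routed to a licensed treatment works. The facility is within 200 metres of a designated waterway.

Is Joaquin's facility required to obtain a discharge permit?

Exception (a) does not apply: the facility's floor area is 700 m², not under 700 m².
Exception (b)'s conditions are all satisfied: the compliance score is 58 points, below the 68 points limit; discharge is routed to a licensed treatment works. But applying paragraphs (f)–(g): (f) operates — discharge temperature exceeds 35 °C. (g) is not engaged (the registered capacity is 3,840 units, not under 3,520 units), so (f) stands. Exception (b) does not apply.
Exception (c)'s conditions are all satisfied: assessed value is $361,500, below the $386,500 limit; the coverage ratio is 67%, under the 70% limit; the facility operates on a batch process. Turning to paragraph (h): (h) applies — the facility is within 200 m of a designated waterway. Exception (c) does not apply.
Exception (d): the wastewater is Schedule-A-only; average daily discharge volume is 790 litres, under the 820 litres limit; the facility's operating hours per week are 48, under the 50 limit — every condition holds. Considering the limiting provisions: (i) operates (a current Tier 4 Approval is held), but is overridden by (j): (j) operates against (i): a current Provisional Certificate is held. (k) would limit (j) — a current General Approval is held — but (l) sets (k) aside: (l) applies — a current Annual Declaration is held. (m) is not engaged (aggregate throughput is 8,780 units, not below 8,530 units), so (l) stands. So (d) applies.
Exception (e) does not apply: there is no Class F Registration in force.

No — exception (d) applies; Joaquin's facility is not required to obtain a discharge permit.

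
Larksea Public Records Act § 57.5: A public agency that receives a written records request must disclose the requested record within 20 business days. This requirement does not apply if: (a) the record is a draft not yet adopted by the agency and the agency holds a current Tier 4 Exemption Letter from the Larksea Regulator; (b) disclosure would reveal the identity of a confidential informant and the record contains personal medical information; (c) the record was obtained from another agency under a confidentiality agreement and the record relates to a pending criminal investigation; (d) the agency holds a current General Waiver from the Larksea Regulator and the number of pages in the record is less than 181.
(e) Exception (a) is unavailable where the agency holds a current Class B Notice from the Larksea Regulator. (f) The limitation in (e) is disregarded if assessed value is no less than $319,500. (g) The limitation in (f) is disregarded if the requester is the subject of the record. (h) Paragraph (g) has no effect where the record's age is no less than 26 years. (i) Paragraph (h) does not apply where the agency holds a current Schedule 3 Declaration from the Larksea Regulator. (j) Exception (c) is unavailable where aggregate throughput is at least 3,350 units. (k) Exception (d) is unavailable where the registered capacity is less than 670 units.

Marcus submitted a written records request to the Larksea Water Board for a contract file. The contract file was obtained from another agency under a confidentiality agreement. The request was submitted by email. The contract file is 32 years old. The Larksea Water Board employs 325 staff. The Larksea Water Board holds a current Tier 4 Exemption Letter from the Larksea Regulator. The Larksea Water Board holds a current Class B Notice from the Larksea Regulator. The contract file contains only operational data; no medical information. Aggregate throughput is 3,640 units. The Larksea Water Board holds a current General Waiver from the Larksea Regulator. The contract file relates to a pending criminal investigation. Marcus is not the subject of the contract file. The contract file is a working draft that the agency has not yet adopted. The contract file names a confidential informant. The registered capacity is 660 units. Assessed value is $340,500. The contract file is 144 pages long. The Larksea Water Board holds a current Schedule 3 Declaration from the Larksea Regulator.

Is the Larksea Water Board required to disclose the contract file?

No — exception (a) applies; the Larksea Water Board is not required to disclose the contract file.

Exception (a)'s conditions are all satisfied: the contract file is an unadopted draft; a current Tier 4 Exemption Letter is held. Under paragraphs (e)–(i): (e) would limit (a) — a current Class B Notice is held — but (f) sets (e) aside: (f) operates against (e): assessed value is $340,500, meeting the $319,500 threshold. (g) is inapplicable (Marcus is not the subject of the contract file), so (f) stands. So (a) applies.
Exception (b) does not apply: the contract file contains only operational data.
Exception (c): the contract file was obtained under a confidentiality agreement; the contract file relates to a pending investigation — every condition holds. But applying paragraph (j): (j) operates against (c): aggregate throughput is 3,640 units, meeting the 3,350 units threshold. (c) is therefore removed.
Exception (d): a current General Waiver is held; the number of pages in the record is 144, less than the 181 limit — every condition holds. Turning to paragraph (k): (k) applies — the registered capacity is 660 units, less than the 670 units limit. (d) is therefore removed.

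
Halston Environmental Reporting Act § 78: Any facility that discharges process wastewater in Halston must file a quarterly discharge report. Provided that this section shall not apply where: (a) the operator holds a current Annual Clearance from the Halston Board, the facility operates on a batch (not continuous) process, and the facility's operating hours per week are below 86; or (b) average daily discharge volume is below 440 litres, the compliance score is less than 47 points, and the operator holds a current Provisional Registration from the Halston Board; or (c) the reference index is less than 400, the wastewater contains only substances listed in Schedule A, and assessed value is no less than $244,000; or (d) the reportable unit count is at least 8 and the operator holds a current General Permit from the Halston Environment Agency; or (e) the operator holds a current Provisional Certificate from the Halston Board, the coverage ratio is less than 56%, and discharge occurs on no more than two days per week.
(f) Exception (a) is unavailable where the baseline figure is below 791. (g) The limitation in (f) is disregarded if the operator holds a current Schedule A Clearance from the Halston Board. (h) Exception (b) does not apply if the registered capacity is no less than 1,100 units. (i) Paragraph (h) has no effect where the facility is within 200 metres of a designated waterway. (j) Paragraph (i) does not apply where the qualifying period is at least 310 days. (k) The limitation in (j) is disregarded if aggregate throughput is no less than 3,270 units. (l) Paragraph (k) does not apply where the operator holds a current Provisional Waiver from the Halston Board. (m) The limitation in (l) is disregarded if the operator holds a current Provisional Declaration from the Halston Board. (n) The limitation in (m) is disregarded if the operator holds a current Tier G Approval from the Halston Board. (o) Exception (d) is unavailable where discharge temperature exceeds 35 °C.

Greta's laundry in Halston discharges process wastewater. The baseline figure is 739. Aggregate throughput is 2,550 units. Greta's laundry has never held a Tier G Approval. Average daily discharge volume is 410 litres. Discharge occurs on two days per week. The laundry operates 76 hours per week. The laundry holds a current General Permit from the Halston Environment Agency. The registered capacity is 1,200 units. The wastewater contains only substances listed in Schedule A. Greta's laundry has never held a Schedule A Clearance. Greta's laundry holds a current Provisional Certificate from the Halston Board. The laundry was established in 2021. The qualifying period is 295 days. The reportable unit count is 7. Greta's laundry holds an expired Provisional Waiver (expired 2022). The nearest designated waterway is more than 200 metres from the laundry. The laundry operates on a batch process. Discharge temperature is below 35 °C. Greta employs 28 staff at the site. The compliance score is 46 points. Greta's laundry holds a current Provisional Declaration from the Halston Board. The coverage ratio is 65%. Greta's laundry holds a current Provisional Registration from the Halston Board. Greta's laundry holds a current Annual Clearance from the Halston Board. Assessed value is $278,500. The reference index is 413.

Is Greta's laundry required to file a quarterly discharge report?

Exception (a) is satisfied on its face — a current Annual Clearance is held; the facility operates on a batch process; the facility's operating hours per week are 76, below the 86 limit. But: (f) operates against (a): the baseline figure is 739, below the 791 limit. (g) is not engaged (there is no Schedule A Clearance in force), so (f) stands. So (a) is unavailable.
Exception (b): average daily discharge volume is 410 litres, below the 440 litres limit; the compliance score is 46 points, less than the 47 points limit; a current Provisional Registration is held — every condition holds. Turning to paragraphs (h)–(n): (h) applies — the registered capacity is 1,200 units, meeting the 1,100 units threshold. (i) is inapplicable (the laundry is more than 200 m from any designated waterway), so (h) stands. So (b) is unavailable.
Exception (c) fails — the reference index is 413, not less than 400.
Exception (d) fails — the reportable unit count is 7, short of 8.
Exception (e) fails — the coverage ratio is 65%, not less than 56%.
No exception applies. The general rule governs.

Yes — Greta's laundry must file a quarterly discharge report.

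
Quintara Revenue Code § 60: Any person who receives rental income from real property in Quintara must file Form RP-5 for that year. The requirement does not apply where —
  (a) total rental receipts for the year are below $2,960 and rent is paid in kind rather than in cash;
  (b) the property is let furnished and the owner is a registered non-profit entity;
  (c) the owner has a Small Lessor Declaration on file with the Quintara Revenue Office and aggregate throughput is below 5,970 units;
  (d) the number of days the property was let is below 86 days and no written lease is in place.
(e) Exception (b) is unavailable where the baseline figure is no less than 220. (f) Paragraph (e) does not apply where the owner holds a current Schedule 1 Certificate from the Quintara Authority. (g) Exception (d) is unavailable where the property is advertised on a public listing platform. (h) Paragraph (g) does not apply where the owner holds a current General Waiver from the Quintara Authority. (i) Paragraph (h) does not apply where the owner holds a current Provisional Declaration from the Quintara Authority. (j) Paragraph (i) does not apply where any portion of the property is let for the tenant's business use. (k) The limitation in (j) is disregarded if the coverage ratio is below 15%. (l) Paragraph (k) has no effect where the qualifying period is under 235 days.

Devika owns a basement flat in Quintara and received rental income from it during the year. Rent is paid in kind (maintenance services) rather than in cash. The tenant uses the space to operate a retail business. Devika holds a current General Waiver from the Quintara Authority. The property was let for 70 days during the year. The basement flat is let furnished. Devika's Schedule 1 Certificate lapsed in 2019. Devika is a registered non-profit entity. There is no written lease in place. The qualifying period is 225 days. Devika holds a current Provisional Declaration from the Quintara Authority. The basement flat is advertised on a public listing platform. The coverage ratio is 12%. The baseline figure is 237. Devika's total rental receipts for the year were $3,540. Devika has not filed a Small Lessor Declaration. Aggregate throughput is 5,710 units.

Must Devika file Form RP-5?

Exception (a) requires that total rental receipts for the year are below $2,960; but total rental receipts for the year are $3,540, not below $2,960, so (a) is unavailable.
Exception (b)'s conditions are all satisfied: the property is let furnished; Devika is a registered non-profit. However, paragraphs (e)–(f) must be considered: (e) operates against (b): the baseline figure is 237, meeting the 220 threshold. (f), which would lift (e), is not triggered — the Schedule 1 Certificate is not current. So (b) is unavailable.
Exception (c) fails — no Small Lessor Declaration is on file.
Exception (d): the number of days the property was let is 70 days, below the 86 days limit; there is no written lease — every condition holds. Under paragraphs (g)–(l): (g) would limit (d) — the property is publicly advertised — but (h) sets (g) aside: (h) is triggered — a current General Waiver is held. (i) operates (a current Provisional Declaration is held), but is overridden by (j): (j) applies — the space is let for business use. (k) would limit (j) — the coverage ratio is 12%, below the 15% limit — but (l) sets (k) aside: (l) operates — the qualifying period is 225 days, under the 235 days limit. So (d) applies.

No — exception (d) applies; Devika is not required to file Form RP-5.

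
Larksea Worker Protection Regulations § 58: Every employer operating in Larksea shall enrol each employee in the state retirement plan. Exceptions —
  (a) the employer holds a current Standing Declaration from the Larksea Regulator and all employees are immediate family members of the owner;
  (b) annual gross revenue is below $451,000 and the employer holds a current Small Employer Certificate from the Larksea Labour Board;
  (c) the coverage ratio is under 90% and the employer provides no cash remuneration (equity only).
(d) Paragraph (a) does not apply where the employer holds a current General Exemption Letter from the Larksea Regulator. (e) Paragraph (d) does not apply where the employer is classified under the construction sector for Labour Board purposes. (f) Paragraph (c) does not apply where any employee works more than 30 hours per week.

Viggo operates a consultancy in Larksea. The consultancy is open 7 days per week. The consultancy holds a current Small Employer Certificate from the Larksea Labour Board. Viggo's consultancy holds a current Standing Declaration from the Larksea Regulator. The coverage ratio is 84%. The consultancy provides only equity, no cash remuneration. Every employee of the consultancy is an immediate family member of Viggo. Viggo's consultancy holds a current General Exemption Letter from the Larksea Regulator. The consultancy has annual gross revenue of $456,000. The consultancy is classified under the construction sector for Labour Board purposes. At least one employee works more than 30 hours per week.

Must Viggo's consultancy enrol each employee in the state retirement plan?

Exception (a)'s conditions are all satisfied: a current Standing Declaration is held; every employee is an immediate family member. Applying paragraphs (d)–(e): (d) applies (a current General Exemption Letter is held), but is set aside by (e): (e) operates against (d): the consultancy is classified under the construction sector. (a) remains available.
Exception (b) does not apply: annual gross revenue is $456,000, not below $451,000.
Exception (c): the coverage ratio is 84%, under the 90% limit; remuneration is equity-only — every condition holds. However, paragraph (f) must be considered: (f) operates against (c): at least one employee exceeds 30 hours/week. Exception (c) does not apply.

No — exception (a) applies; Viggo's consultancy is not required to enrol each employee in the state retirement plan.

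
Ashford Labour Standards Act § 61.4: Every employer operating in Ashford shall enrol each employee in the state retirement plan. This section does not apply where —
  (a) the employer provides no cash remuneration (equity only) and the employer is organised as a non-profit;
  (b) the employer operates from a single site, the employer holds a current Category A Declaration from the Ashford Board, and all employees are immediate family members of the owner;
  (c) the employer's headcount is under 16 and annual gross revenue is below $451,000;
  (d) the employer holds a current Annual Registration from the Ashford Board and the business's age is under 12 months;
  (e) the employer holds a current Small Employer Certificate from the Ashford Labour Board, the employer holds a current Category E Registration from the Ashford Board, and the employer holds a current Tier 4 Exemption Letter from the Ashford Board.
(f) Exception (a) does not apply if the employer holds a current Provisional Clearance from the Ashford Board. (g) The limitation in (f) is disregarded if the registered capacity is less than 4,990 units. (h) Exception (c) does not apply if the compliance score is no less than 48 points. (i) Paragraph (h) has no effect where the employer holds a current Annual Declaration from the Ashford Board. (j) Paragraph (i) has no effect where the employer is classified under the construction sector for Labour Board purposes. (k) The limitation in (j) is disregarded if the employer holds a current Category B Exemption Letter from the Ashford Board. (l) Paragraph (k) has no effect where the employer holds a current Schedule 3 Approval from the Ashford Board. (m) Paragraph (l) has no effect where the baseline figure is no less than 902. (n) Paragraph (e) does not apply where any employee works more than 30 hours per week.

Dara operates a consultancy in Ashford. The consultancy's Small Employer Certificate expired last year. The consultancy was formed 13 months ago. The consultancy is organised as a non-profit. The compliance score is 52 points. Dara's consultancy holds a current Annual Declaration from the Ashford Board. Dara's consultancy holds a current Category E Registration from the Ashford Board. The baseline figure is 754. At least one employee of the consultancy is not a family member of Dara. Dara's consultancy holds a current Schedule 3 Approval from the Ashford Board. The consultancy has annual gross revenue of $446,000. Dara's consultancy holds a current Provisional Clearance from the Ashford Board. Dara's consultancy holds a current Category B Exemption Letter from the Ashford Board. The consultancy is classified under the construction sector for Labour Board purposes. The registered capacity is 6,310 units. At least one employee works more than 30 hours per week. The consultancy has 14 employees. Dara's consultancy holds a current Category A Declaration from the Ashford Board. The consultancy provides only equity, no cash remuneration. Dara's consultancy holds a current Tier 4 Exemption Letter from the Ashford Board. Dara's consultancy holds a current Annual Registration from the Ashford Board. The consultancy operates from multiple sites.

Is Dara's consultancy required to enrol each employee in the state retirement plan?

All of (a)'s requirements are met (remuneration is equity-only; the employer is a non-profit). Turning to paragraphs (f)–(g): (f) is triggered — a current Provisional Clearance is held. (g), which would lift (f), is not engaged — the registered capacity is 6,310 units, not less than 4,990 units. Exception (a) does not apply.
Exception (b) does not apply: the employer operates from multiple sites.
Exception (c) is satisfied on its face — the employer's headcount is 14, under the 16 limit; annual gross revenue is $446,000, below the $451,000 limit. Turning to paragraphs (h)–(m): (h) operates against (c): the compliance score is 52 points, meeting the 48 points threshold. (i) would limit (h) — a current Annual Declaration is held — but (j) sets (i) aside: (j) operates against (i): the consultancy is classified under the construction sector. (k) operates (a current Category B Exemption Letter is held), but is overridden by (l): (l) operates against (k): a current Schedule 3 Approval is held. (m), which would lift (l), is inapplicable — the baseline figure is 754, short of 902. Exception (c) does not apply.
Exception (d) requires that the business's age is under 12 months; but the business's age is 13 months, not under 12 months, so (d) is unavailable.
Exception (e) requires that the employer holds a current Small Employer Certificate from the Ashford Labour Board; but the Small Employer Certificate has expired, so (e) is unavailable.
No exception displaces § 61.4.

Yes — Dara's consultancy must enrol each employee in the state retirement plan.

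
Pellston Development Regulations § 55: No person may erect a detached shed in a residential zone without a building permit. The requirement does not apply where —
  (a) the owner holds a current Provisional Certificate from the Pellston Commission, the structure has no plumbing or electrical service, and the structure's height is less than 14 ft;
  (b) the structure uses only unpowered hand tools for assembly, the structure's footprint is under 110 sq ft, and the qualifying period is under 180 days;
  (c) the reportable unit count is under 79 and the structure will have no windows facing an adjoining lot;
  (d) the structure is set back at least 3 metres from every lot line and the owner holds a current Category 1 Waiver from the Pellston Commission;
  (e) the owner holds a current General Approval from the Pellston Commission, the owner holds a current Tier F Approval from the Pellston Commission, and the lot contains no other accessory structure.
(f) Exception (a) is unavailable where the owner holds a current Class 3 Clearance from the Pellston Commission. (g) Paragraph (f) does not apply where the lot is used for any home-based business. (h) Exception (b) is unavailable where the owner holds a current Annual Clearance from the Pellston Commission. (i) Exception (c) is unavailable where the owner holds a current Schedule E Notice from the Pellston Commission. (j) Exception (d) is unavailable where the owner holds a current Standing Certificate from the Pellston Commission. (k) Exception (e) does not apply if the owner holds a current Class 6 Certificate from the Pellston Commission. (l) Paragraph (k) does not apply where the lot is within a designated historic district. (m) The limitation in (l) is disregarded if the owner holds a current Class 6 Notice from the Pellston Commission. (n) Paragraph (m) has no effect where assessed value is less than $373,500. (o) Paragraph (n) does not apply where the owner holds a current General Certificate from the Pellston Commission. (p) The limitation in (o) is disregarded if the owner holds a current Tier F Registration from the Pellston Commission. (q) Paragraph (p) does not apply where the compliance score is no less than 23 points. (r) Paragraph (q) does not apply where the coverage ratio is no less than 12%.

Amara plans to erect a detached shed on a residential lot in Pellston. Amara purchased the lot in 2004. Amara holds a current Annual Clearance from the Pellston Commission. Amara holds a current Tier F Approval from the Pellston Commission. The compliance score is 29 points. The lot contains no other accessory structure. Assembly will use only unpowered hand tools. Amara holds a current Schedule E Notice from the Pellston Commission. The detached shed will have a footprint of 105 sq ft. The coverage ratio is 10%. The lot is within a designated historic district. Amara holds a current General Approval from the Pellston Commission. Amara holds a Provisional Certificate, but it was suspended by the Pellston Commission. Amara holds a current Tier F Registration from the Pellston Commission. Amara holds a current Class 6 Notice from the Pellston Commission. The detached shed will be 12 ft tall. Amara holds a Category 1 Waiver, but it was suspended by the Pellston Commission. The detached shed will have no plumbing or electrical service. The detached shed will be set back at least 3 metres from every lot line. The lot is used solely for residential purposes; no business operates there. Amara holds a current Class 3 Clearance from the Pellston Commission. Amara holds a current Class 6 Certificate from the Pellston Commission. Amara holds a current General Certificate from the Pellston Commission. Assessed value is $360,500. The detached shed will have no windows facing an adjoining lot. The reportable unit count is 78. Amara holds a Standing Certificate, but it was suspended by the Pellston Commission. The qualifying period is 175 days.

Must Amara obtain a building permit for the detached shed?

Yes — Amara must obtain a building permit.

Exception (a) fails — there is no Provisional Certificate in force.
Exception (b)'s conditions are all satisfied: assembly uses only hand tools; the structure's footprint is 105 sq ft, under the 110 sq ft limit; the qualifying period is 175 days, under the 180 days limit. But: (h) operates against (b): a current Annual Clearance is held. (b) is therefore removed.
Exception (c) is satisfied on its face — the reportable unit count is 78, under the 79 limit; no windows face an adjoining lot. But applying paragraph (i): (i) is triggered — a current Schedule E Notice is held. Exception (c) does not apply.
Exception (d) fails — there is no Category 1 Waiver in force.
Exception (e) is satisfied on its face — a current General Approval is held; a current Tier F Approval is held; the lot has no other accessory structure. But applying paragraphs (k)–(r): (k) operates against (e): a current Class 6 Certificate is held. (l) would limit (k) — the lot is in a historic district — but (m) sets (l) aside: (m) is triggered — a current Class 6 Notice is held. (n) is triggered (assessed value is $360,500, less than the $373,500 limit), but is itself disapplied by (o): (o) operates against (n): a current General Certificate is held. (p) would limit (o) — a current Tier F Registration is held — but (q) sets (p) aside: (q) is engaged — the compliance score is 29 points, meeting the 23 points threshold. (r), which would lift (q), is inapplicable — the coverage ratio is 10%, short of 12%. Exception (e) does not apply.
None of the exceptions is available; § 55 applies in full.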